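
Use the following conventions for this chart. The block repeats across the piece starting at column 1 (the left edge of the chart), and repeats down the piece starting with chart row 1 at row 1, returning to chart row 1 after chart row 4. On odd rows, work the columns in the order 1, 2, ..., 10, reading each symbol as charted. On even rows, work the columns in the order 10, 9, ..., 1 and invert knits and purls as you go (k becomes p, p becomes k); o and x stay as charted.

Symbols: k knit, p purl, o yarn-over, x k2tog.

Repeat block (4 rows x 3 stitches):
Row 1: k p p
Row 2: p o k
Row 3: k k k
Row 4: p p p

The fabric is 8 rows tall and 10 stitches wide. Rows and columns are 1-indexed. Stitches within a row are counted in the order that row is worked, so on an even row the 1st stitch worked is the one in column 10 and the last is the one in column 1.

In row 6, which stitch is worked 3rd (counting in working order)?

For row 6: chart row = ((6-1) mod 4) + 1 = 2; this is a WS (even) row.
Chart row 2 tiled across columns 1-10: p o k p o k p o k p
WS row: flip the tiled sequence (start at column 10) and apply k<->p; o and x stay.
Row 6 as worked: k p o k p o k p o k
The 3rd stitch worked is o.

Stitch:
o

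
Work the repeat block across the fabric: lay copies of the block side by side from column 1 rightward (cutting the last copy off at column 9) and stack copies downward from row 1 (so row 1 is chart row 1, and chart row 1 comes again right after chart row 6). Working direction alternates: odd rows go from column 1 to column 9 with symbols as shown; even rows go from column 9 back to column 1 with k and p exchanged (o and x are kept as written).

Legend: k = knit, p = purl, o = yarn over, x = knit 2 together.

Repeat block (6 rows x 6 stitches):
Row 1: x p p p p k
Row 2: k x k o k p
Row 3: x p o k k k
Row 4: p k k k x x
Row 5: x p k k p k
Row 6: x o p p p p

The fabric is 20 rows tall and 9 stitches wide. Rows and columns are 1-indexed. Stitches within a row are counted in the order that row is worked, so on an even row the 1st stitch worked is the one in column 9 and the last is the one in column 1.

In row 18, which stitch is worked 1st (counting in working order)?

For row 18: chart row = ((18-1) mod 6) + 1 = 6; this is a WS (even) row.
Chart row 6 tiled across columns 1-9: x o p p p p x o p
WS row: flip the tiled sequence (start at column 9) and apply k<->p; o and x stay.
Row 18 as worked: k o x k k k k o x
Counting 1 along the worked row gives k.

== STITCH ==
k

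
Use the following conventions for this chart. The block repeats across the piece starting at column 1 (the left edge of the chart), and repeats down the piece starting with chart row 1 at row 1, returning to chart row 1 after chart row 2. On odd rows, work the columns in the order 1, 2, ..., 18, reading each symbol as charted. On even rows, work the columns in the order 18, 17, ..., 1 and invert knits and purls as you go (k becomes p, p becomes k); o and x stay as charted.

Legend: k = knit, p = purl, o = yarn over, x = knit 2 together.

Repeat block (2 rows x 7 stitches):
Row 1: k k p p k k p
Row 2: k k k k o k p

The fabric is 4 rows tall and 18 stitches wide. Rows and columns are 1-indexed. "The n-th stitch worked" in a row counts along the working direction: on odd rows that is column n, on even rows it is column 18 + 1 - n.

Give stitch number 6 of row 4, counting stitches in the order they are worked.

Row 4 uses chart row ((4-1) mod 2)+1 = 2. Row 4 is even, so WS.
Chart row 2 tiled across columns 1-18: k k k k o k p k k k k o k p k k k k
WS row: flip the tiled sequence (start at column 18) and apply k<->p; o and x stay.
Row 4 as worked: p p p p k p o p p p p k p o p p p p
The 6th stitch worked is p.

== STITCH ==
p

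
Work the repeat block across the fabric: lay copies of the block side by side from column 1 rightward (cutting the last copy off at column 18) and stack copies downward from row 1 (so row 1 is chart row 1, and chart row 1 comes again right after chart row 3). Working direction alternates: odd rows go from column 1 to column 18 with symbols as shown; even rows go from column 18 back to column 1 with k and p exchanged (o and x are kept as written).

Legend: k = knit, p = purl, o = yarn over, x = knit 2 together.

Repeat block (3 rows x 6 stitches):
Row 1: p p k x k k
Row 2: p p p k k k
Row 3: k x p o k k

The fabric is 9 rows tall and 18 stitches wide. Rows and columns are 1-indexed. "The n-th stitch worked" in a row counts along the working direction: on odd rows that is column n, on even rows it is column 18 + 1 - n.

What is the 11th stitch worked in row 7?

Row 7: (7-1) mod 3 = 0, so use chart row 1. Odd row -> RS.
Chart row 1 tiled across columns 1-18: p p k x k k p p k x k k p p k x k k
RS row: no reversal, no swap; stitch n worked = column n.
The 11th stitch worked is k.

Result:
k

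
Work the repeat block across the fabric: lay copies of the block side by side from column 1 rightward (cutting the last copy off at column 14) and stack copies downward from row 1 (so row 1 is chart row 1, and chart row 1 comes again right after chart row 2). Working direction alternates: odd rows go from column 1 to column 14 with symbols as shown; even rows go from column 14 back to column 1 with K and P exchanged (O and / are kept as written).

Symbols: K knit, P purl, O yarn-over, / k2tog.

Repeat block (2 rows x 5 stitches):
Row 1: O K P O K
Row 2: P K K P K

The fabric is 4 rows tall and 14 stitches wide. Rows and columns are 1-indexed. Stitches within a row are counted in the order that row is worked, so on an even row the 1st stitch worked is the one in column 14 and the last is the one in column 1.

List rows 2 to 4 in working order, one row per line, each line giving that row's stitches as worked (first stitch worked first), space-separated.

Row 2: chart row 2, WS - tiled (columns 1-14): P K K P K P K K P K P K K P; work from column 14 back to 1 with K<->P swapped.
Row 3: chart row 1, RS - tile across columns 1-14 and work as-is.
Row 4: chart row 2, WS - tiled (columns 1-14): P K K P K P K K P K P K K P; work from column 14 back to 1 with K<->P swapped.

== ROWS AS WORKED ==
K P P K P K P P K P K P P K
O K P O K O K P O K O K P O
K P P K P K P P K P K P P K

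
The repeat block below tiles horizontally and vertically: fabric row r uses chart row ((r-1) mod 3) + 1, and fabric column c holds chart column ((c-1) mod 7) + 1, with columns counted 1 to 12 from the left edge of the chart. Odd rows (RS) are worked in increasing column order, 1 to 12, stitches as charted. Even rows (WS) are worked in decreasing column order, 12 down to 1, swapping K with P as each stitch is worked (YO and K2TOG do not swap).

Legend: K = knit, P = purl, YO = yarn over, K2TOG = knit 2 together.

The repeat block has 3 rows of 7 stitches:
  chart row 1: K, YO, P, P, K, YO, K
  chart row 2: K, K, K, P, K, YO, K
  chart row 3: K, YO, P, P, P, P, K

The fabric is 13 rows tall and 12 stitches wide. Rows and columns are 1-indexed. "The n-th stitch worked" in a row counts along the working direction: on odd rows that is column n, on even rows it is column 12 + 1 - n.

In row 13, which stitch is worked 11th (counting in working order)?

Row 13 uses chart row ((13-1) mod 3)+1 = 1. Row 13 is odd, so RS.
Chart row 1 tiled across columns 1-12: K YO P P K YO K K YO P P K
RS row: no reversal, no swap; stitch n worked = column n.
The 11th stitch worked is P.

Stitch:
P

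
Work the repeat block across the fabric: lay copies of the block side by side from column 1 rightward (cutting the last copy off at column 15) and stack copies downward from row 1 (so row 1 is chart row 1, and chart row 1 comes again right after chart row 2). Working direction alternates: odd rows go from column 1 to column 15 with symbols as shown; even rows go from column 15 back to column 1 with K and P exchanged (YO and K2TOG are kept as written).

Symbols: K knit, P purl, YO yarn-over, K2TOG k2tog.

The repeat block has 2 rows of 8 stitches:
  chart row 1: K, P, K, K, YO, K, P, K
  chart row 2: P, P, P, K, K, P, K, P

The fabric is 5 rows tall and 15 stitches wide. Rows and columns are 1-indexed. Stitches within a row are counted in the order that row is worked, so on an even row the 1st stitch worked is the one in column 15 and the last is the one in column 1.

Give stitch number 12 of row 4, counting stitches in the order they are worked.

== STITCH ==
P

Derivation:
Row 4 uses chart row ((4-1) mod 2)+1 = 2. Row 4 is even, so WS.
Chart row 2 tiled across columns 1-15: P P P K K P K P P P P K K P K
WS: work from column 15 back to column 1 (reverse the tiled row), swapping K<->P (YO and K2TOG unchanged).
Row 4 as worked: P K P P K K K K P K P P K K K
Stitch 12 in working order -> P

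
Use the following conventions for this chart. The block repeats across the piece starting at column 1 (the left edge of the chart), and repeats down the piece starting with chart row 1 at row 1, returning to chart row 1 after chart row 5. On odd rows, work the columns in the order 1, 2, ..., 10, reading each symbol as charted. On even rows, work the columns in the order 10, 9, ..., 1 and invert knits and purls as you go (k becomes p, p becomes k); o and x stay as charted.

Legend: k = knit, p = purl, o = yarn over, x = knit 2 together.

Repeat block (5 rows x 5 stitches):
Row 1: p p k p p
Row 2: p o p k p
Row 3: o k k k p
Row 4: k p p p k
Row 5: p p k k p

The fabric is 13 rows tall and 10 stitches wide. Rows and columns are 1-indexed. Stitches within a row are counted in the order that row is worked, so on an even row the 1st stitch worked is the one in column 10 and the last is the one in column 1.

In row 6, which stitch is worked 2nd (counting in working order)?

Result:
k

Derivation:
Row 6: (6-1) mod 5 = 0, so use chart row 1. Even row -> WS.
Chart row 1 tiled across columns 1-10: p p k p p p p k p p
WS: work from column 10 back to column 1 (reverse the tiled row), swapping k<->p (o and x unchanged).
Row 6 as worked: k k p k k k k p k k
The 2nd stitch worked is k.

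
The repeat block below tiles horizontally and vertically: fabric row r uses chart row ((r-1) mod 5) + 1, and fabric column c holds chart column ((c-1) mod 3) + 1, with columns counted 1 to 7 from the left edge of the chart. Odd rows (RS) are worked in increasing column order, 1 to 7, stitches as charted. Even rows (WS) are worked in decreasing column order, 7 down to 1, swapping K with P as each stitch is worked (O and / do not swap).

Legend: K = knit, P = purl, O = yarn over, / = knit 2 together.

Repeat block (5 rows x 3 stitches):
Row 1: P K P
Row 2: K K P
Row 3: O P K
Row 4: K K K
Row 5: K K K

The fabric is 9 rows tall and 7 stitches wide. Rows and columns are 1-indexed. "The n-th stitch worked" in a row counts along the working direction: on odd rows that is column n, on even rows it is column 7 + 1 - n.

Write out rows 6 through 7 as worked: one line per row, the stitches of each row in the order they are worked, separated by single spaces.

== ROWS AS WORKED ==
K K P K K P K
K K P K K P K

Derivation:
Row 6: chart row 1, WS - tiled (columns 1-7): P K P P K P P; work from column 7 back to 1 with K<->P swapped.
Row 7: chart row 2, RS - tile across columns 1-7 and work as-is.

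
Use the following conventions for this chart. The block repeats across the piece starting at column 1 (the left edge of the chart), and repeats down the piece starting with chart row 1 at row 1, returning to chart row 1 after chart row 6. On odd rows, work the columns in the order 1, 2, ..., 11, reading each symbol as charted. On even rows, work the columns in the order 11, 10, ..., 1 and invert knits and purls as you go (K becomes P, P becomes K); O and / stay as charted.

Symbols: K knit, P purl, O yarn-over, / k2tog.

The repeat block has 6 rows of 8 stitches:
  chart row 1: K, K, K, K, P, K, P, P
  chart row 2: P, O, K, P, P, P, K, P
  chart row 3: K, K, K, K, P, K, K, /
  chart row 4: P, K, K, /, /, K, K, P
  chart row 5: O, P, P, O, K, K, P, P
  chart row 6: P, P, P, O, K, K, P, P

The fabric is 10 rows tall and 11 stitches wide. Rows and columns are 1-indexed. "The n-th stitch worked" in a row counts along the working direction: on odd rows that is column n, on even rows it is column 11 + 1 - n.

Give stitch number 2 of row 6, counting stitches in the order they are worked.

For row 6: chart row = ((6-1) mod 6) + 1 = 6; this is a WS (even) row.
Chart row 6 tiled across columns 1-11: P P P O K K P P P P P
WS: work from column 11 back to column 1 (reverse the tiled row), swapping K<->P (O and / unchanged).
Row 6 as worked: K K K K K P P O K K K
The 2nd stitch worked is K.

Stitch:
K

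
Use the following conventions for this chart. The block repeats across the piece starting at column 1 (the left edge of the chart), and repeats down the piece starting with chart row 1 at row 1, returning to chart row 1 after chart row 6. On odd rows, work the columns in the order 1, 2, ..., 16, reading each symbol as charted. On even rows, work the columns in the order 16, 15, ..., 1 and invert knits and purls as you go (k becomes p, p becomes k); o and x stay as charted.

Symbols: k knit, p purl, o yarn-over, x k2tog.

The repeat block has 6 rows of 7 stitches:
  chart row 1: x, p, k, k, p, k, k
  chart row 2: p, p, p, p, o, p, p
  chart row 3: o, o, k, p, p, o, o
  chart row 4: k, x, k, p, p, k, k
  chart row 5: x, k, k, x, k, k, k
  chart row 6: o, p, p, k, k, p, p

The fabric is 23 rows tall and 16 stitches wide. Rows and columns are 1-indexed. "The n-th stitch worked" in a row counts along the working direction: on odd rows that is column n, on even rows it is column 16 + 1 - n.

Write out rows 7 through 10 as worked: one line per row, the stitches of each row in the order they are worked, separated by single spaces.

Rows as worked:
x p k k p k k x p k k p k k x p
k k k k o k k k k k k o k k k k
o o k p p o o o o k p p o o o o
x p p p k k p x p p p k k p x p

Derivation:
Row 7: chart row 1, RS - tile across columns 1-16 and work as-is.
Row 8: chart row 2, WS - tiled (columns 1-16): p p p p o p p p p p p o p p p p; work from column 16 back to 1 with k<->p swapped.
Row 9: chart row 3, RS - tile across columns 1-16 and work as-is.
Row 10: chart row 4, WS - tiled (columns 1-16): k x k p p k k k x k p p k k k x; work from column 16 back to 1 with k<->p swapped.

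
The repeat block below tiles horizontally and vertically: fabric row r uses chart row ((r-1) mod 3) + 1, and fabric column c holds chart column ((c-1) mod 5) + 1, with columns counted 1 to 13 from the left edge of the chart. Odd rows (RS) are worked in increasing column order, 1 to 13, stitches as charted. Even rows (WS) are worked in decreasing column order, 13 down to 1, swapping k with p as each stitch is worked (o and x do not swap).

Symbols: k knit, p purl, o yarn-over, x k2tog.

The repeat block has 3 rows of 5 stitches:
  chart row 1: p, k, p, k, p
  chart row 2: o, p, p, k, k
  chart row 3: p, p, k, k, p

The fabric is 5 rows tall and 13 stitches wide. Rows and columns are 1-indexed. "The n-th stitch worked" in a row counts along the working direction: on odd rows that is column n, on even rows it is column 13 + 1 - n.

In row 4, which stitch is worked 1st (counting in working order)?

Row 4: (4-1) mod 3 = 0, so use chart row 1. Even row -> WS.
Chart row 1 tiled across columns 1-13: p k p k p p k p k p p k p
WS row: flip the tiled sequence (start at column 13) and apply k<->p; o and x stay.
Row 4 as worked: k p k k p k p k k p k p k
Stitch 1 in working order -> k

Stitch:
k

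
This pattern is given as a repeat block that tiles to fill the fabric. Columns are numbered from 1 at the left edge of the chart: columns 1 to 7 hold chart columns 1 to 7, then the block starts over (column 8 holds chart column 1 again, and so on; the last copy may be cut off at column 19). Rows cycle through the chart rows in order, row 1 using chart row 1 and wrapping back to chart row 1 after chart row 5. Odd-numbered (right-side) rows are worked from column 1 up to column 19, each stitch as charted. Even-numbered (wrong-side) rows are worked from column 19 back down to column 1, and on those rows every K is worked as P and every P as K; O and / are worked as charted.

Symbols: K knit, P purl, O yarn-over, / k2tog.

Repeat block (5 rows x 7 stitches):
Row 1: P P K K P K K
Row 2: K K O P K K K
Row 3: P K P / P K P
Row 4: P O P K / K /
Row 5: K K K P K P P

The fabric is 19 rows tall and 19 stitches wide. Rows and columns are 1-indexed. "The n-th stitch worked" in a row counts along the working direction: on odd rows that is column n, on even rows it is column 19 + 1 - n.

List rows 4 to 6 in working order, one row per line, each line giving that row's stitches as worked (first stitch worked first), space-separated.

== ROWS AS WORKED ==
/ P K O K / P / P K O K / P / P K O K
K K K P K P P K K K P K P P K K K P K
K P P K K P P K P P K K P P K P P K K

Derivation:
Row 4: chart row 4, WS - tiled (columns 1-19): P O P K / K / P O P K / K / P O P K /; work from column 19 back to 1 with K<->P swapped.
Row 5: chart row 5, RS - tile across columns 1-19 and work as-is.
Row 6: chart row 1, WS - tiled (columns 1-19): P P K K P K K P P K K P K K P P K K P; work from column 19 back to 1 with K<->P swapped.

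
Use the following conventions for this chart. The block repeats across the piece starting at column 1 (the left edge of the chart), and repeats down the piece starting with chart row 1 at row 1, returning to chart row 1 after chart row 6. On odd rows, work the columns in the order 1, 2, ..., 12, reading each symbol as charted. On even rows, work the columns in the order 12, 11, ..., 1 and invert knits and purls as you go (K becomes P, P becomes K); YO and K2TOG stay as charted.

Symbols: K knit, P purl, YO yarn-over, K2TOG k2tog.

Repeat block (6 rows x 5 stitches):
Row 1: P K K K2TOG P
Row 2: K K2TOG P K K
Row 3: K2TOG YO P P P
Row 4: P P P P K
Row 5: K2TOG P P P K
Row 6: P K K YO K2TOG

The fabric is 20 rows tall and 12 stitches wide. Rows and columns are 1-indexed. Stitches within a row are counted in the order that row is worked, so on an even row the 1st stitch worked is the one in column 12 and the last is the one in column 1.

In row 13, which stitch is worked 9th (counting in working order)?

Result:
K2TOG

Derivation:
Row 13: (13-1) mod 6 = 0, so use chart row 1. Odd row -> RS.
Chart row 1 tiled across columns 1-12: P K K K2TOG P P K K K2TOG P P K
Right side: take the tiled row as-is (worked left to right from column 1).
Counting 9 along the worked row gives K2TOG.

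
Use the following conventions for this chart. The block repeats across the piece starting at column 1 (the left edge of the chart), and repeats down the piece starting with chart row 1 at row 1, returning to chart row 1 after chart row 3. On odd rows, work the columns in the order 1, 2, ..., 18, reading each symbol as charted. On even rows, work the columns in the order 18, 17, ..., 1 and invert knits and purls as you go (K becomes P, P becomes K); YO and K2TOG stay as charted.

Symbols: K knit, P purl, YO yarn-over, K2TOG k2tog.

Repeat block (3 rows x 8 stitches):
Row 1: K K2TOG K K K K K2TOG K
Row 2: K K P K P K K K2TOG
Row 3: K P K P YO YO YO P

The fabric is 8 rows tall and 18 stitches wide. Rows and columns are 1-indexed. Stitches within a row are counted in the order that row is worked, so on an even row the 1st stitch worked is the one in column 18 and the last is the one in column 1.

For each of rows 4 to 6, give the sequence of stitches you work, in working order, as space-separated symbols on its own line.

== ROWS AS WORKED ==
K2TOG P P K2TOG P P P P K2TOG P P K2TOG P P P P K2TOG P
K K P K P K K K2TOG K K P K P K K K2TOG K K
K P K YO YO YO K P K P K YO YO YO K P K P

Derivation:
Row 4: chart row 1, WS - tiled (columns 1-18): K K2TOG K K K K K2TOG K K K2TOG K K K K K2TOG K K K2TOG; work from column 18 back to 1 with K<->P swapped.
Row 5: chart row 2, RS - tile across columns 1-18 and work as-is.
Row 6: chart row 3, WS - tiled (columns 1-18): K P K P YO YO YO P K P K P YO YO YO P K P; work from column 18 back to 1 with K<->P swapped.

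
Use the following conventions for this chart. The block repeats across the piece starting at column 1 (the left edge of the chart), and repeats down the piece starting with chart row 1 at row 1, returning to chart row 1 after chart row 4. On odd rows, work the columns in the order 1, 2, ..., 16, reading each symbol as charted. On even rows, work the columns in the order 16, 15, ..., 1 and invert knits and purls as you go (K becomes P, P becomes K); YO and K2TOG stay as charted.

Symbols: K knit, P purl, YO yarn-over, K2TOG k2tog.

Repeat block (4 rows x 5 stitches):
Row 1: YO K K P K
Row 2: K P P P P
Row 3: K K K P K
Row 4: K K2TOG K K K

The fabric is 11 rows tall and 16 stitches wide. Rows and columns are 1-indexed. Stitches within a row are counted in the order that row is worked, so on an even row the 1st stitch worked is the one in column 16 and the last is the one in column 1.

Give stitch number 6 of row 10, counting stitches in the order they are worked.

Row 10 uses chart row ((10-1) mod 4)+1 = 2. Row 10 is even, so WS.
Chart row 2 tiled across columns 1-16: K P P P P K P P P P K P P P P K
Wrong side: read the tiled row from column 16 down to 1 and exchange K with P (leave YO, K2TOG).
Row 10 as worked: P K K K K P K K K K P K K K K P
Counting 6 along the worked row gives P.

Stitch:
P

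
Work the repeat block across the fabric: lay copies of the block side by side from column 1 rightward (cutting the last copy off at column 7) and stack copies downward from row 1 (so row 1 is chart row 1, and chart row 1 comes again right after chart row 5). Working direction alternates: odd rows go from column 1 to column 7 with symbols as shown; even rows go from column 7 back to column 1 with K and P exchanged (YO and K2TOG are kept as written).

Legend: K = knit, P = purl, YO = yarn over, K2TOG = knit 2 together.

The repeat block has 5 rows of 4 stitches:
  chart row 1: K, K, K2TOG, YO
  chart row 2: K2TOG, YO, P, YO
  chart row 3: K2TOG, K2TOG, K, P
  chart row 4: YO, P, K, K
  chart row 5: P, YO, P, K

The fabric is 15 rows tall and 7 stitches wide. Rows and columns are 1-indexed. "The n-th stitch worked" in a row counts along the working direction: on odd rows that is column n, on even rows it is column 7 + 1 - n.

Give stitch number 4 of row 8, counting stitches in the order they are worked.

Result:
K

Derivation:
For row 8: chart row = ((8-1) mod 5) + 1 = 3; this is a WS (even) row.
Chart row 3 tiled across columns 1-7: K2TOG K2TOG K P K2TOG K2TOG K
WS row: flip the tiled sequence (start at column 7) and apply K<->P; YO and K2TOG stay.
Row 8 as worked: P K2TOG K2TOG K P K2TOG K2TOG
The 4th stitch worked is K.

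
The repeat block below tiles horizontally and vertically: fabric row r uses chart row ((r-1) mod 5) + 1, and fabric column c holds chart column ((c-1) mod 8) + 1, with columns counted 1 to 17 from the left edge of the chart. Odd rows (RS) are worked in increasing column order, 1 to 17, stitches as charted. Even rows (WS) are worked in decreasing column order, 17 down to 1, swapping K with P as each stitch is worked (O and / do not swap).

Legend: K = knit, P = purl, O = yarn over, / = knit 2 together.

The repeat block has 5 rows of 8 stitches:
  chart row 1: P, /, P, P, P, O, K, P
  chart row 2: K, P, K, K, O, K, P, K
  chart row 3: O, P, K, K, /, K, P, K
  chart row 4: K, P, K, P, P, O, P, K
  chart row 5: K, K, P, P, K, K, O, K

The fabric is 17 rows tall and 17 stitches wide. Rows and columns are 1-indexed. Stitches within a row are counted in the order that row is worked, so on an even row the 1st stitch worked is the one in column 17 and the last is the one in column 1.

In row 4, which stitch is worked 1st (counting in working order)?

Row 4 uses chart row ((4-1) mod 5)+1 = 4. Row 4 is even, so WS.
Chart row 4 tiled across columns 1-17: K P K P P O P K K P K P P O P K K
WS row: flip the tiled sequence (start at column 17) and apply K<->P; O and / stay.
Row 4 as worked: P P K O K K P K P P K O K K P K P
Counting 1 along the worked row gives P.

Result:
P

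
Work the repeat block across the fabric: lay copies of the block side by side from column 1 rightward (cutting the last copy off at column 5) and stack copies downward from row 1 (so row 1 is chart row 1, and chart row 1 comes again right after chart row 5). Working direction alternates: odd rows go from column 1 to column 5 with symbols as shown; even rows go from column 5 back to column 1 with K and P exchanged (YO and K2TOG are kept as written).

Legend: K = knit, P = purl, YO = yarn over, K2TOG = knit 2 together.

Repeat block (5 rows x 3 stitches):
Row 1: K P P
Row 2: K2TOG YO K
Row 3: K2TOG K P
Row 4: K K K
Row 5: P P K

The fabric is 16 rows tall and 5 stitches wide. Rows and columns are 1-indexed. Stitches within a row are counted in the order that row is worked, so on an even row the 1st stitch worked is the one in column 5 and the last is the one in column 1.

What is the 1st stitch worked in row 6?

Row 6: (6-1) mod 5 = 0, so use chart row 1. Even row -> WS.
Chart row 1 tiled across columns 1-5: K P P K P
Wrong side: read the tiled row from column 5 down to 1 and exchange K with P (leave YO, K2TOG).
Row 6 as worked: K P K K P
Counting 1 along the worked row gives K.

Stitch:
K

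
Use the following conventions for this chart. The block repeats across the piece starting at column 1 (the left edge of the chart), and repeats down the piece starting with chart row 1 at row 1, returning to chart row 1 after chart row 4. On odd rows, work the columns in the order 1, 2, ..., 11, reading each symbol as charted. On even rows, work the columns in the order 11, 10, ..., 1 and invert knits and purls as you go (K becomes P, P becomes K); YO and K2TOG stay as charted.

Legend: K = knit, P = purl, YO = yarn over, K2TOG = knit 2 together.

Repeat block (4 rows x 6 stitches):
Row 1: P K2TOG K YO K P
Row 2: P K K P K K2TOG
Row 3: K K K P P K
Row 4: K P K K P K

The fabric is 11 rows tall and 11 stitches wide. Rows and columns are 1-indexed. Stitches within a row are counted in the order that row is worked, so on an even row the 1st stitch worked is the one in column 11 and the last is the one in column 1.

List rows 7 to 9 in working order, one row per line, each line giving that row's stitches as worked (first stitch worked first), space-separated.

Rows as worked:
K K K P P K K K K P P
K P P K P P K P P K P
P K2TOG K YO K P P K2TOG K YO K

Derivation:
Row 7: chart row 3, RS - tile across columns 1-11 and work as-is.
Row 8: chart row 4, WS - tiled (columns 1-11): K P K K P K K P K K P; work from column 11 back to 1 with K<->P swapped.
Row 9: chart row 1, RS - tile across columns 1-11 and work as-is.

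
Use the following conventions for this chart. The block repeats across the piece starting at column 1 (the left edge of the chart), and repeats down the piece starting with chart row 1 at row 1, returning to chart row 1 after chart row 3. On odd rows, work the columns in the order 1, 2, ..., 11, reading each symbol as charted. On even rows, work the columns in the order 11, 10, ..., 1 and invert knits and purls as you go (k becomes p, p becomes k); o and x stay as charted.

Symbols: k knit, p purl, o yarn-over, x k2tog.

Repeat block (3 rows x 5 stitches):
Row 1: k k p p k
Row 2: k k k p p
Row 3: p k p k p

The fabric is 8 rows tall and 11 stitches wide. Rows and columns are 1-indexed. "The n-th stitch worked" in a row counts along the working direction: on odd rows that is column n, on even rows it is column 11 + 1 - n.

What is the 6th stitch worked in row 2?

Result:
p

Derivation:
Row 2 uses chart row ((2-1) mod 3)+1 = 2. Row 2 is even, so WS.
Chart row 2 tiled across columns 1-11: k k k p p k k k p p k
WS: work from column 11 back to column 1 (reverse the tiled row), swapping k<->p (o and x unchanged).
Row 2 as worked: p k k p p p k k p p p
Stitch 6 in working order -> p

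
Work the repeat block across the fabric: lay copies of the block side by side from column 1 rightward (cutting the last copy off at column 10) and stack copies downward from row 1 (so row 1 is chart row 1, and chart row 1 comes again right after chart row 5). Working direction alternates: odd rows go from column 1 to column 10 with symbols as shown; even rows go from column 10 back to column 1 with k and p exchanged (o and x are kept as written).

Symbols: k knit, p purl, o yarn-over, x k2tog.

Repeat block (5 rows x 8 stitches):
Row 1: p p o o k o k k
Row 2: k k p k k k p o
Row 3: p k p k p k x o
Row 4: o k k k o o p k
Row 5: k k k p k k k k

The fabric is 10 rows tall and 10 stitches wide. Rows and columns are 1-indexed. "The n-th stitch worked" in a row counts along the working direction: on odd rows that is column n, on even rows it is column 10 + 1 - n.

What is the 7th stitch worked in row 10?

Row 10 uses chart row ((10-1) mod 5)+1 = 5. Row 10 is even, so WS.
Chart row 5 tiled across columns 1-10: k k k p k k k k k k
Wrong side: read the tiled row from column 10 down to 1 and exchange k with p (leave o, x).
Row 10 as worked: p p p p p p k p p p
The 7th stitch worked is k.

== STITCH ==
k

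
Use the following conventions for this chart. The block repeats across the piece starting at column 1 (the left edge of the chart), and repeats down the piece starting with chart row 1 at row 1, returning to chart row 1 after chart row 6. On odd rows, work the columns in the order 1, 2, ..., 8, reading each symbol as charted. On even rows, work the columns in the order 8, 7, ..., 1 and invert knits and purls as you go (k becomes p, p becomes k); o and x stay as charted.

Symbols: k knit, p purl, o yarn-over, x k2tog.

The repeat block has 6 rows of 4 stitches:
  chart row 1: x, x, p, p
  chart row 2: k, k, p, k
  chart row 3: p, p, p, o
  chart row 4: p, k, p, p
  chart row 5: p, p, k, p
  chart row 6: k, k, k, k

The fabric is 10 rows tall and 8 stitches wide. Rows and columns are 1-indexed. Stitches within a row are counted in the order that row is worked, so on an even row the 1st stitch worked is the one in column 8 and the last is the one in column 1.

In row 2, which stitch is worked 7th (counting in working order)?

For row 2: chart row = ((2-1) mod 6) + 1 = 2; this is a WS (even) row.
Chart row 2 tiled across columns 1-8: k k p k k k p k
WS: work from column 8 back to column 1 (reverse the tiled row), swapping k<->p (o and x unchanged).
Row 2 as worked: p k p p p k p p
The 7th stitch worked is p.

Result:
p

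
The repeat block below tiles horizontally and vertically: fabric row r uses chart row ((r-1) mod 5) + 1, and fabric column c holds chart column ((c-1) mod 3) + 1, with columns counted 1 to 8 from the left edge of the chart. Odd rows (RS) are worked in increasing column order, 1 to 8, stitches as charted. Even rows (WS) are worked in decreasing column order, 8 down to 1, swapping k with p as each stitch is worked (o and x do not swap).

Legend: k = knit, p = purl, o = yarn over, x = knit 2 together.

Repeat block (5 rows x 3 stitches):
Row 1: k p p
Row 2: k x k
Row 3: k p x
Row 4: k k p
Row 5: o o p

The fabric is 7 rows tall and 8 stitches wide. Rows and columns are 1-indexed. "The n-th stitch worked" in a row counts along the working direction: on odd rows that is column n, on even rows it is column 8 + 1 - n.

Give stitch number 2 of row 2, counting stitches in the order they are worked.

Stitch:
p

Derivation:
For row 2: chart row = ((2-1) mod 5) + 1 = 2; this is a WS (even) row.
Chart row 2 tiled across columns 1-8: k x k k x k k x
Wrong side: read the tiled row from column 8 down to 1 and exchange k with p (leave o, x).
Row 2 as worked: x p p x p p x p
Counting 2 along the worked row gives p.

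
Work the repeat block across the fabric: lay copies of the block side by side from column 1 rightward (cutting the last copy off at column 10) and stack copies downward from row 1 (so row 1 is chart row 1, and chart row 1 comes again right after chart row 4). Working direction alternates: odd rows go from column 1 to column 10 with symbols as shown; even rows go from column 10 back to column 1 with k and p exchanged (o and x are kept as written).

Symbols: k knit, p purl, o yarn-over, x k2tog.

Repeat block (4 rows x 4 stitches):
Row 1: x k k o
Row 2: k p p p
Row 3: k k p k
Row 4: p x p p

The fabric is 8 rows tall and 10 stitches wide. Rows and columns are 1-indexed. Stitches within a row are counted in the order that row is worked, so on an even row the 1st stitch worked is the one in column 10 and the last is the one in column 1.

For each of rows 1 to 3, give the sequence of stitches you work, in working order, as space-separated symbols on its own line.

Row 1: chart row 1, RS - tile across columns 1-10 and work as-is.
Row 2: chart row 2, WS - tiled (columns 1-10): k p p p k p p p k p; work from column 10 back to 1 with k<->p swapped.
Row 3: chart row 3, RS - tile across columns 1-10 and work as-is.

Result:
x k k o x k k o x k
k p k k k p k k k p
k k p k k k p k k k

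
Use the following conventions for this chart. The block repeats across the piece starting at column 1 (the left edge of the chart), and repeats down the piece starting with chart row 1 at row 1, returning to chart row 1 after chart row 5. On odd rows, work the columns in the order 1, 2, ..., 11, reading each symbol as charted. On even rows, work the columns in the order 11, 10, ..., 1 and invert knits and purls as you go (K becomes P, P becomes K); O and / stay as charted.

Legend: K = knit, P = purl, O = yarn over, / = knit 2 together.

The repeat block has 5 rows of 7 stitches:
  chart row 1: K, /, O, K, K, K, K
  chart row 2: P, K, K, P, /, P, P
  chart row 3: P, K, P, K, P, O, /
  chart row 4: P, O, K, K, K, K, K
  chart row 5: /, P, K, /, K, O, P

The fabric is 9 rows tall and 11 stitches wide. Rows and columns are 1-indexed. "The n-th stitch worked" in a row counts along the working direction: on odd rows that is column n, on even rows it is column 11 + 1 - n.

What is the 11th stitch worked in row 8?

== STITCH ==
K

Derivation:
Row 8 uses chart row ((8-1) mod 5)+1 = 3. Row 8 is even, so WS.
Chart row 3 tiled across columns 1-11: P K P K P O / P K P K
WS: work from column 11 back to column 1 (reverse the tiled row), swapping K<->P (O and / unchanged).
Row 8 as worked: P K P K / O K P K P K
Counting 11 along the worked row gives K.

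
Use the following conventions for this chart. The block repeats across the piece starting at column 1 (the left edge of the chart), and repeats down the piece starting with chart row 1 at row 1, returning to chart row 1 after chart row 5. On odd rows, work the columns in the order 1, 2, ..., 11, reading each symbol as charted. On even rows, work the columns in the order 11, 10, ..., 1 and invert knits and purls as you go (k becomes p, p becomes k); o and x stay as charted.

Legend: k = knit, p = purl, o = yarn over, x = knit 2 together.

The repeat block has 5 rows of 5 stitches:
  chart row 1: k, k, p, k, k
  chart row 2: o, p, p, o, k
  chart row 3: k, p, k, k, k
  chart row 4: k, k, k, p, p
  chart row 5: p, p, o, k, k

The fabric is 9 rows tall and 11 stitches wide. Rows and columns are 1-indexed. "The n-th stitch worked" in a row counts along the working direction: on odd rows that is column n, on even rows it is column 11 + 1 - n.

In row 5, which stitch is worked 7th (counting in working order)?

Result:
p

Derivation:
Row 5 uses chart row ((5-1) mod 5)+1 = 5. Row 5 is odd, so RS.
Chart row 5 tiled across columns 1-11: p p o k k p p o k k p
RS row: no reversal, no swap; stitch n worked = column n.
Stitch 7 in working order -> p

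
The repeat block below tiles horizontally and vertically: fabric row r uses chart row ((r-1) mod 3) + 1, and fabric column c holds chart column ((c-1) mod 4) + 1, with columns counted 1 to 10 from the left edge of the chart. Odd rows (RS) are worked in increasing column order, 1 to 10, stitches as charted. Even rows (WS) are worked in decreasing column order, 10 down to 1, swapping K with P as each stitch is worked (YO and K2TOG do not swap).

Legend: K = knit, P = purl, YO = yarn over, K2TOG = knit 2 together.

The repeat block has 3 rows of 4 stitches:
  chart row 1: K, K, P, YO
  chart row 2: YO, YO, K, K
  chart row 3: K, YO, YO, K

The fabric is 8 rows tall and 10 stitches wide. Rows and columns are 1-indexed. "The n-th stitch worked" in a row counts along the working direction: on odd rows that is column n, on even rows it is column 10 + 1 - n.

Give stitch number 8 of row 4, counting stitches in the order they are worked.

Stitch:
K

Derivation:
Row 4: (4-1) mod 3 = 0, so use chart row 1. Even row -> WS.
Chart row 1 tiled across columns 1-10: K K P YO K K P YO K K
WS row: flip the tiled sequence (start at column 10) and apply K<->P; YO and K2TOG stay.
Row 4 as worked: P P YO K P P YO K P P
The 8th stitch worked is K.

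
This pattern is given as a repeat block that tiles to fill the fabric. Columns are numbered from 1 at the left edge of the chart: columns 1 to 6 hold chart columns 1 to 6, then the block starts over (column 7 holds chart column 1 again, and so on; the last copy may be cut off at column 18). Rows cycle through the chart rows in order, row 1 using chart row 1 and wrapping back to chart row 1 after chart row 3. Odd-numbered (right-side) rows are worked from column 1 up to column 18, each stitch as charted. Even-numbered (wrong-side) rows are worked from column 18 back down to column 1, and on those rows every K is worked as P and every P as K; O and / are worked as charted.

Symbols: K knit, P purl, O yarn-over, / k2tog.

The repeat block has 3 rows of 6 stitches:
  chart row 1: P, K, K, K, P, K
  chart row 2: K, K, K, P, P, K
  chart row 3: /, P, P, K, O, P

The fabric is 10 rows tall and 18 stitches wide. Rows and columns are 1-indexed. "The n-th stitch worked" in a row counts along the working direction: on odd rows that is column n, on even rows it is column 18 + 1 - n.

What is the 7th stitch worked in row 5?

Result:
K

Derivation:
Row 5: (5-1) mod 3 = 1, so use chart row 2. Odd row -> RS.
Chart row 2 tiled across columns 1-18: K K K P P K K K K P P K K K K P P K
RS: work column 1 to column 18, symbols as charted — the tiled row is the row as worked.
Counting 7 along the worked row gives K.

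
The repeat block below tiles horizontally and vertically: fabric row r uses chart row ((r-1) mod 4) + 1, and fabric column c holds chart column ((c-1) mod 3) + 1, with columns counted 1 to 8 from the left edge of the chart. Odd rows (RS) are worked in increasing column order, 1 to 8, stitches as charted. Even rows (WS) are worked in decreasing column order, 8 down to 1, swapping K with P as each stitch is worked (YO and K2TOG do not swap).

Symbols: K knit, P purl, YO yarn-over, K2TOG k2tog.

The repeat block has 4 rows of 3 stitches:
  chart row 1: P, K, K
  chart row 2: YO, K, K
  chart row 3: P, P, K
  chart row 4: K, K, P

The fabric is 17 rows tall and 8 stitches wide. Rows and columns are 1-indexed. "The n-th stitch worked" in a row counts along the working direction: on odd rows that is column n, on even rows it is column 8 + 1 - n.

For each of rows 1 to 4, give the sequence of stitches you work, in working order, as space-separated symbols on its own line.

Row 1: chart row 1, RS - tile across columns 1-8 and work as-is.
Row 2: chart row 2, WS - tiled (columns 1-8): YO K K YO K K YO K; work from column 8 back to 1 with K<->P swapped.
Row 3: chart row 3, RS - tile across columns 1-8 and work as-is.
Row 4: chart row 4, WS - tiled (columns 1-8): K K P K K P K K; work from column 8 back to 1 with K<->P swapped.

== ROWS AS WORKED ==
P K K P K K P K
P YO P P YO P P YO
P P K P P K P P
P P K P P K P P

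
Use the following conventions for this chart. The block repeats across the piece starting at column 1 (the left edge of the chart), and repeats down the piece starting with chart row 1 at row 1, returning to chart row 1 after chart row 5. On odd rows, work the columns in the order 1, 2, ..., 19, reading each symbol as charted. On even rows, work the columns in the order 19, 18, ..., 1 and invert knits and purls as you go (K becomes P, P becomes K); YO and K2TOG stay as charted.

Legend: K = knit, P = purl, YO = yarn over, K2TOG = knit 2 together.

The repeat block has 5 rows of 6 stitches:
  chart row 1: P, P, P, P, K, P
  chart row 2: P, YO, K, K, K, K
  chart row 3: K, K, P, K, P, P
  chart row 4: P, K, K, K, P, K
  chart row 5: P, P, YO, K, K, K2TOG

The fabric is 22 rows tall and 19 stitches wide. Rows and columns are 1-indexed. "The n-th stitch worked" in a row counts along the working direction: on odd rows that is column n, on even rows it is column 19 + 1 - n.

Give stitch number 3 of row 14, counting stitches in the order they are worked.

Result:
K

Derivation:
For row 14: chart row = ((14-1) mod 5) + 1 = 4; this is a WS (even) row.
Chart row 4 tiled across columns 1-19: P K K K P K P K K K P K P K K K P K P
WS: work from column 19 back to column 1 (reverse the tiled row), swapping K<->P (YO and K2TOG unchanged).
Row 14 as worked: K P K P P P K P K P P P K P K P P P K
Counting 3 along the worked row gives K.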